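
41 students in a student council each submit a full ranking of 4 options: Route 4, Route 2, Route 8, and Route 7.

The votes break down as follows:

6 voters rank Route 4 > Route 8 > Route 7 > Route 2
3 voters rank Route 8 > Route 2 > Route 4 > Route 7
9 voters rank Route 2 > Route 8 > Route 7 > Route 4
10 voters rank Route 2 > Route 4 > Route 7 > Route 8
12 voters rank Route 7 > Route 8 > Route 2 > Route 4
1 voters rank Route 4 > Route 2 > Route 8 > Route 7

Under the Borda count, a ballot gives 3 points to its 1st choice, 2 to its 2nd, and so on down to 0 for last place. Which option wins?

Route 2

Borda scores:
  Route 4: 6·3 + 3·1 + 9·0 + 10·2 + 12·0 + 3 = 44
  Route 2: 6·0 + 3·2 + 9·3 + 10·3 + 12·1 + 2 = 77
  Route 8: 6·2 + 3·3 + 9·2 + 10·0 + 12·2 + 1 = 64
  Route 7: 6·1 + 3·0 + 9·1 + 10·1 + 12·3 + 0 = 61
Route 2 has the highest total.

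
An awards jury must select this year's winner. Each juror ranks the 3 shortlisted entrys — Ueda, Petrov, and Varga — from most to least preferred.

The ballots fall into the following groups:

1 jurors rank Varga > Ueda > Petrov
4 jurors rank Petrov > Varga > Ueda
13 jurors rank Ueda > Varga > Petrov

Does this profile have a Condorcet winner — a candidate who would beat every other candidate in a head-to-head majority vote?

Head-to-head results (18 voters total):
Ueda vs Petrov: Ueda wins 14–4.
Ueda vs Varga: Ueda wins 13–5.
Petrov vs Varga: Varga wins 14–4.
Ueda beats each rival — Petrov (14–4), Varga (13–5) — so Ueda is the Condorcet winner.

Yes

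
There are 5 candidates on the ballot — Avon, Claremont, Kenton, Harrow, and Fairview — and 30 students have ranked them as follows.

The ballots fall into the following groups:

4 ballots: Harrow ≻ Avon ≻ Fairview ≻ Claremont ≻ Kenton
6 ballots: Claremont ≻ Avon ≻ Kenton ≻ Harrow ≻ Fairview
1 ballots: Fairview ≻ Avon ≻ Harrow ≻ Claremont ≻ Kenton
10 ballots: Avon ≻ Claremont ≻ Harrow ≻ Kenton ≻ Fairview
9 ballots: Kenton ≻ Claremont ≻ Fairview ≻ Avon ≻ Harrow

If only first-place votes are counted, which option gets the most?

Avon

First-place vote totals:
  Avon: 10
  Claremont: 6
  Kenton: 9
  Harrow: 4
  Fairview: 1
Avon has the most first-place votes.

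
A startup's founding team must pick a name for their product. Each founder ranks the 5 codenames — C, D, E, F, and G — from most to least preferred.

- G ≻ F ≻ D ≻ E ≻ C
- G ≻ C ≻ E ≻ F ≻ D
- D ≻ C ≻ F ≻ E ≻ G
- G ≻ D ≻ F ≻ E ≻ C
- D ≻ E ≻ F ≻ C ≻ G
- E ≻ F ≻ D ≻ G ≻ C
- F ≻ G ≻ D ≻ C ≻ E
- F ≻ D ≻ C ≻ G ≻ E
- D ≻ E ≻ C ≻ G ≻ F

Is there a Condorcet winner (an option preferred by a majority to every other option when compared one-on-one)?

Head-to-head results (9 voters total):
C vs D: D wins 8–1.
C vs E: E wins 5–4.
C vs F: F wins 6–3.
C vs G: G wins 5–4.
D vs E: D wins 7–2.
D vs F: F wins 5–4.
D vs G: D wins 5–4.
E vs F: F wins 5–4.
E vs G: G wins 5–4.
F vs G: F wins 5–4.
F beats each rival — C (6–3), D (5–4), E (5–4), G (5–4) — so F is the Condorcet winner.

Yes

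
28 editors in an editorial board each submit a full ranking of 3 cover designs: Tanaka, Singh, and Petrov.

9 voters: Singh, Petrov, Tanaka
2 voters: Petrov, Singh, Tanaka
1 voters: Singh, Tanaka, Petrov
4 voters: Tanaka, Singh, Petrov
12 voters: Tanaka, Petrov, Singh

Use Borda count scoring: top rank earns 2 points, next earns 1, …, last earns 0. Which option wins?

Tanaka

Borda scores:
  Tanaka: 9·0 + 2·0 + 1 + 4·2 + 12·2 = 33
  Singh: 9·2 + 2·1 + 2 + 4·1 + 12·0 = 26
  Petrov: 9·1 + 2·2 + 0 + 4·0 + 12·1 = 25
Tanaka has the highest total.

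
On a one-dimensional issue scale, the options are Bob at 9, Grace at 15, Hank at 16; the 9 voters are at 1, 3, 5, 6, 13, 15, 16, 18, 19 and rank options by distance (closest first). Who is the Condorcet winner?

Grace

With single-peaked preferences on a line, the Condorcet winner is the candidate closest to the median voter.
The median voter (position 13) is closest to Grace at 15.
Check: Grace vs Hank — voters closer to Grace: 6 of 9.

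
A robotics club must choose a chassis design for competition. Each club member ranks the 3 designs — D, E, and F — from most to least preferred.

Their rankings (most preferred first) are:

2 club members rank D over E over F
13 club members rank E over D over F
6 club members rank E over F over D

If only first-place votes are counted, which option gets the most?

E

First-place vote totals:
  D: 2
  E: 19
  F: 0
E has the most first-place votes.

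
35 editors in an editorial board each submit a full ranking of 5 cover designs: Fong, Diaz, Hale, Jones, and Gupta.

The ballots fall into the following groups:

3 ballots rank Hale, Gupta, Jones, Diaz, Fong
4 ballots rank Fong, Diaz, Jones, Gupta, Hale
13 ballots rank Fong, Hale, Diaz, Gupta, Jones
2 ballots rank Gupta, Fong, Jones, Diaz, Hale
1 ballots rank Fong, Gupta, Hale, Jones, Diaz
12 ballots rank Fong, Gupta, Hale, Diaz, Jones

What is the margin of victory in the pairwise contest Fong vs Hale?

Ballots ranking Fong above Hale: 4+13+2+1+12 = 32.
Ballots ranking Hale above Fong: 3.
Fong wins 32–3, a margin of 29.

29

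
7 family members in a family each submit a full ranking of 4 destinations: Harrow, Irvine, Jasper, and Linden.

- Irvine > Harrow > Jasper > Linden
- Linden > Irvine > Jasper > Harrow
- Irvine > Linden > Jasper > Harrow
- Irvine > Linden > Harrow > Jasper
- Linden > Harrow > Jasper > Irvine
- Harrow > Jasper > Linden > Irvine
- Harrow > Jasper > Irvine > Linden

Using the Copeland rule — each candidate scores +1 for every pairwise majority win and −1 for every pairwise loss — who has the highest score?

Pairwise results:
  Harrow vs Irvine: Irvine wins 4–3.
  Harrow vs Jasper: Harrow wins 5–2.
  Harrow vs Linden: Linden wins 4–3.
  Irvine vs Jasper: Irvine wins 4–3.
  Irvine vs Linden: Irvine wins 4–3.
  Jasper vs Linden: Linden wins 4–3.
Copeland scores (wins − losses):
  Harrow: 1 − 2 = -1
  Irvine: 3 − 0 = 3
  Jasper: 0 − 3 = -3
  Linden: 2 − 1 = 1
Irvine has the best Copeland score.

Irvine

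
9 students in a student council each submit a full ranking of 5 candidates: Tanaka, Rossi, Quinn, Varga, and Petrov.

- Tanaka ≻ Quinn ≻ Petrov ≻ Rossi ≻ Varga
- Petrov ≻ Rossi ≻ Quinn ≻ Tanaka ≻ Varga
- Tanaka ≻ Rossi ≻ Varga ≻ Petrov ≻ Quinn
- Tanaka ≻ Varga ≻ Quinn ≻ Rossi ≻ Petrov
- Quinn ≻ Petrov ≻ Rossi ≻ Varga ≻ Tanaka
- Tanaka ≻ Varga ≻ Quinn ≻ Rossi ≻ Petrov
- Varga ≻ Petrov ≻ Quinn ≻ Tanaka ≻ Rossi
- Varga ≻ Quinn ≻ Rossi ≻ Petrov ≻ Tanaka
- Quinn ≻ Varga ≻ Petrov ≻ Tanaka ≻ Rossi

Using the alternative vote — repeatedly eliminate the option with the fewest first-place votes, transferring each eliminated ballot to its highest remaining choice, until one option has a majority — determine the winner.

Quinn

Round 1: Tanaka 4, Quinn 2, Varga 2, Petrov 1, Rossi 0. Rossi has the fewest and is eliminated.
Round 2: Tanaka 4, Quinn 2, Varga 2, Petrov 1. Petrov has the fewest and is eliminated.
Round 3: Tanaka 4, Quinn 3, Varga 2. Varga has the fewest and is eliminated.
Round 4: Quinn 5, Tanaka 4. Quinn has a majority.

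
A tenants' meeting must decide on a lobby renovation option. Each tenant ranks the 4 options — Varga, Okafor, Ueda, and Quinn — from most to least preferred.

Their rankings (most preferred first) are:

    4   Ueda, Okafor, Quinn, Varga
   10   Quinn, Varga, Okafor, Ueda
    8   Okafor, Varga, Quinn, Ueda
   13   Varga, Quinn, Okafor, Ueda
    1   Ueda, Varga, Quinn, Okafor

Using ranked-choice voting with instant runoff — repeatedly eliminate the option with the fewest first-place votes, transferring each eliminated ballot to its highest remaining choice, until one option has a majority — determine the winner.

Round 1: Varga 13, Quinn 10, Okafor 8, Ueda 5. Ueda has the fewest and is eliminated.
Round 2: Varga 14, Okafor 12, Quinn 10. Quinn has the fewest and is eliminated.
Round 3: Varga 24, Okafor 12. Varga has a majority.

Varga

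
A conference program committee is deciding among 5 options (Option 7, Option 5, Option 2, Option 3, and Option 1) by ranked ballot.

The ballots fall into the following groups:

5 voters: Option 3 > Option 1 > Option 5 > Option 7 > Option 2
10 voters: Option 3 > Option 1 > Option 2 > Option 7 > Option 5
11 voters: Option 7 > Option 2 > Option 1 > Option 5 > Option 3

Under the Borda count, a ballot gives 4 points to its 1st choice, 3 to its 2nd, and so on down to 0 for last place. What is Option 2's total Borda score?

Borda scores:
  Option 7: 5·1 + 10·1 + 11·4 = 59
  Option 5: 5·2 + 10·0 + 11·1 = 21
  Option 2: 5·0 + 10·2 + 11·3 = 53
  Option 3: 5·4 + 10·4 + 11·0 = 60
  Option 1: 5·3 + 10·3 + 11·2 = 67

53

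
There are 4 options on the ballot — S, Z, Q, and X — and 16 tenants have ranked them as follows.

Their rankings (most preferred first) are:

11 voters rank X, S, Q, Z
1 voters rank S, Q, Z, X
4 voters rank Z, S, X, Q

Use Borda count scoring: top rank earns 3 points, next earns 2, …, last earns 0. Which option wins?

X

Borda scores:
  S: 11·2 + 3 + 4·2 = 33
  Z: 11·0 + 1 + 4·3 = 13
  Q: 11·1 + 2 + 4·0 = 13
  X: 11·3 + 0 + 4·1 = 37
X has the highest total.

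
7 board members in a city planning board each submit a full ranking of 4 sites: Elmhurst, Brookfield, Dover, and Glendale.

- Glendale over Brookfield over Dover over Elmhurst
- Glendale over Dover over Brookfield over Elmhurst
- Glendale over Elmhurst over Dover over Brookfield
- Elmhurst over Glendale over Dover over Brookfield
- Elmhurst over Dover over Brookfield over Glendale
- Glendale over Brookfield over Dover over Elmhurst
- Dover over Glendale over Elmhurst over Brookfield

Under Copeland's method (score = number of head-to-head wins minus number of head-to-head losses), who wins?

Glendale

Pairwise results:
  Elmhurst vs Brookfield: Elmhurst wins 4–3.
  Elmhurst vs Dover: Dover wins 4–3.
  Elmhurst vs Glendale: Glendale wins 5–2.
  Brookfield vs Dover: Dover wins 5–2.
  Brookfield vs Glendale: Glendale wins 6–1.
  Dover vs Glendale: Glendale wins 5–2.
Copeland scores (wins − losses):
  Elmhurst: 1 − 2 = -1
  Brookfield: 0 − 3 = -3
  Dover: 2 − 1 = 1
  Glendale: 3 − 0 = 3
Glendale has the best Copeland score.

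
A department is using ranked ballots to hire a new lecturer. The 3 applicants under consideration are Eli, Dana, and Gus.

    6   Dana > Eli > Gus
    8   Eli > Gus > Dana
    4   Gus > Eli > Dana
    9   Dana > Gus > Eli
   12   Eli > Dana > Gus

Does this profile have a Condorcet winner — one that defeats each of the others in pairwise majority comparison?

Yes

Head-to-head results (39 voters total):
Eli vs Dana: Eli wins 24–15.
Eli vs Gus: Eli wins 26–13.
Dana vs Gus: Dana wins 27–12.
Eli beats each rival — Dana (24–15), Gus (26–13) — so Eli is the Condorcet winner.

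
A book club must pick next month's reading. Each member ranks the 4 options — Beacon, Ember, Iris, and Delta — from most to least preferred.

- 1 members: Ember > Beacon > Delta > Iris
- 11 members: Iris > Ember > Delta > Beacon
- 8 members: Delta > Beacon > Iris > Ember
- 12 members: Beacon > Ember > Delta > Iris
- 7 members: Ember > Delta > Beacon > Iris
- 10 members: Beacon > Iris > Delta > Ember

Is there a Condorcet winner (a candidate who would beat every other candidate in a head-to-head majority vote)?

Head-to-head results (49 voters total):
Beacon vs Ember: Beacon wins 30–19.
Beacon vs Iris: Beacon wins 38–11.
Beacon vs Delta: Delta wins 26–23.
Ember vs Iris: Iris wins 29–20.
Ember vs Delta: Ember wins 31–18.
Iris vs Delta: Delta wins 28–21.
No candidate beats all others: Beacon beats Ember beats Delta beats Beacon, a majority cycle.

No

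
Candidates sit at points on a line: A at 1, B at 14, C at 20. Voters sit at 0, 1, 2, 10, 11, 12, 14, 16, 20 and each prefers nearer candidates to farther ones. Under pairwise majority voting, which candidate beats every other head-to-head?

B

With single-peaked preferences on a line, the Condorcet winner is the candidate closest to the median voter.
The median voter (position 11) is closest to B at 14.
Check: B vs A — voters closer to B: 6 of 9.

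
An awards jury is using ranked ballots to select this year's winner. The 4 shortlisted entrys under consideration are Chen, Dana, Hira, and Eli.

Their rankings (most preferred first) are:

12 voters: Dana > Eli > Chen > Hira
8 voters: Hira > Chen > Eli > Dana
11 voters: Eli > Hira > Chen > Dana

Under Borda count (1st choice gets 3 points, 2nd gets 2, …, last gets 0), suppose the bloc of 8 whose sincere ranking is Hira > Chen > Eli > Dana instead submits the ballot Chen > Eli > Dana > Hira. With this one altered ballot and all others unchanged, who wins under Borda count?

Borda totals with the altered ballot: Chen 47, Dana 44, Hira 22, Eli 73.
The winner is unchanged: still Eli.

Eli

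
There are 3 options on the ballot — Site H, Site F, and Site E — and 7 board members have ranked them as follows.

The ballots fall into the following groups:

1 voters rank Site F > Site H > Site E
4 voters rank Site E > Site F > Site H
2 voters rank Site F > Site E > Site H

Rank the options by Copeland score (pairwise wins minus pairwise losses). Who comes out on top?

Pairwise results:
  Site H vs Site F: Site F wins 7–0.
  Site H vs Site E: Site E wins 6–1.
  Site F vs Site E: Site E wins 4–3.
Copeland scores (wins − losses):
  Site H: 0 − 2 = -2
  Site F: 1 − 1 = 0
  Site E: 2 − 0 = 2
Site E has the best Copeland score.

Site E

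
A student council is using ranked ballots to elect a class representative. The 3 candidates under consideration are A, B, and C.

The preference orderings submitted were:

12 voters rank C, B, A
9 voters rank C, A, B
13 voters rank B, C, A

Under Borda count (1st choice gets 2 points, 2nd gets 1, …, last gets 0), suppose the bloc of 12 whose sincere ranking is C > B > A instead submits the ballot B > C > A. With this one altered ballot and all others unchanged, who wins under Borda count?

B

Borda totals with the altered ballot: A 9, B 50, C 43.
The switch changes the winner from C to B.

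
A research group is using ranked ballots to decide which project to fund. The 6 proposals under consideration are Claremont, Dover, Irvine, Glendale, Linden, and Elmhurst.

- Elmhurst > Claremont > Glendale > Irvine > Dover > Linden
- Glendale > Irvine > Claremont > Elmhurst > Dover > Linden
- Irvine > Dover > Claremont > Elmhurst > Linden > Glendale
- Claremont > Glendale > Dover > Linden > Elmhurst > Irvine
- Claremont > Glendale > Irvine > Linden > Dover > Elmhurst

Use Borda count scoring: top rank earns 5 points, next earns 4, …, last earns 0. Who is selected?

Claremont

Borda scores:
  Claremont: 4 + 3 + 3 + 5 + 5 = 20
  Dover: 1 + 1 + 4 + 3 + 1 = 10
  Irvine: 2 + 4 + 5 + 0 + 3 = 14
  Glendale: 3 + 5 + 0 + 4 + 4 = 16
  Linden: 0 + 0 + 1 + 2 + 2 = 5
  Elmhurst: 5 + 2 + 2 + 1 + 0 = 10
Claremont has the highest total.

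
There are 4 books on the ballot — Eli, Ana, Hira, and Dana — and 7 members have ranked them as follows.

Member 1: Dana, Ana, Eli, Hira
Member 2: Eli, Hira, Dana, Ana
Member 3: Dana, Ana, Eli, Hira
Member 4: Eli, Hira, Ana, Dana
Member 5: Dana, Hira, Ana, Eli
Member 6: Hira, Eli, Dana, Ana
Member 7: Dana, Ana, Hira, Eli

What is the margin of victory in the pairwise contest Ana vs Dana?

5

Ballots ranking Ana above Dana: 1.
Ballots ranking Dana above Ana: 6.
Dana wins 6–1, a margin of 5.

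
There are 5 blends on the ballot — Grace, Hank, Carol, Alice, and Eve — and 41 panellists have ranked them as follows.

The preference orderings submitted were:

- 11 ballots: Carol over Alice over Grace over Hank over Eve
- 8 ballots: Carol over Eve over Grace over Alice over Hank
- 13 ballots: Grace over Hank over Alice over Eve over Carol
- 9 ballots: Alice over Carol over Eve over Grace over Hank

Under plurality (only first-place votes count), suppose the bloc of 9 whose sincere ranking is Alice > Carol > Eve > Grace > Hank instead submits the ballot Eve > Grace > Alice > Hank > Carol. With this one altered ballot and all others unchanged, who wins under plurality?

First-place totals with the altered ballot: Grace 13, Hank 0, Carol 19, Alice 0, Eve 9.
The winner is unchanged: still Carol.

Carol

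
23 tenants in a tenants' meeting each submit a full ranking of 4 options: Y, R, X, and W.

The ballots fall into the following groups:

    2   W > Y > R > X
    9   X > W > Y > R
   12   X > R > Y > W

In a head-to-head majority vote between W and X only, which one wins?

Ballots ranking W above X: 2.
Ballots ranking X above W: 9+12 = 21.
X wins the head-to-head, 21–2.

X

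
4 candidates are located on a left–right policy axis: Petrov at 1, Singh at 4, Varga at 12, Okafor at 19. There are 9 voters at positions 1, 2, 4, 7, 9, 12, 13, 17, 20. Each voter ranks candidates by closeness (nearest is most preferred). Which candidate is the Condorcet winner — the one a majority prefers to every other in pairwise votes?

With single-peaked preferences on a line, the Condorcet winner is the candidate closest to the median voter.
The median voter (position 9) is closest to Varga at 12.
Check: Varga vs Petrov — voters closer to Varga: 6 of 9.

Varga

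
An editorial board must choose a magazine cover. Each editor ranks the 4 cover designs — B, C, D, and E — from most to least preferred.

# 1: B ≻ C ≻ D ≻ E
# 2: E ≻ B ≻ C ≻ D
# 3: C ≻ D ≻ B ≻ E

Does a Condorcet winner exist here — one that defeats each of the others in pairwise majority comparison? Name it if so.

Head-to-head results (3 voters total):
B vs C: B wins 2–1.
B vs D: B wins 2–1.
B vs E: B wins 2–1.
C vs D: C wins 3–0.
C vs E: C wins 2–1.
D vs E: D wins 2–1.
B beats each rival — C (2–1), D (2–1), E (2–1) — so B is the Condorcet winner.

B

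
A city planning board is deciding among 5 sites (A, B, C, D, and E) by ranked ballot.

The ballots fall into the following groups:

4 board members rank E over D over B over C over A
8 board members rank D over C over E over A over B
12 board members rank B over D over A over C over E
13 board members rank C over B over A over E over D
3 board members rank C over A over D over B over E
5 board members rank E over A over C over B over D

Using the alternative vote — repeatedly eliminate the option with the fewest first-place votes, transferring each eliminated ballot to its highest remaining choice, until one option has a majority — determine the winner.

C

Round 1: C 16, B 12, E 9, D 8, A 0. A has the fewest and is eliminated.
Round 2: C 16, B 12, E 9, D 8. D has the fewest and is eliminated.
Round 3: C 24, B 12, E 9. C has a majority.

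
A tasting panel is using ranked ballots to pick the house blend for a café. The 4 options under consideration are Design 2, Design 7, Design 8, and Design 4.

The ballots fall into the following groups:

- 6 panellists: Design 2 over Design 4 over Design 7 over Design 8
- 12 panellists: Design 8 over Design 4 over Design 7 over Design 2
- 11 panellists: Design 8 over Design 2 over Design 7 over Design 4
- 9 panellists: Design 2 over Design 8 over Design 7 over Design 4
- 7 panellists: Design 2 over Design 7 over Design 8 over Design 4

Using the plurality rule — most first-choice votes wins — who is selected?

Design 8

First-place vote totals:
  Design 2: 22
  Design 7: 0
  Design 8: 23
  Design 4: 0
Design 8 has the most first-place votes.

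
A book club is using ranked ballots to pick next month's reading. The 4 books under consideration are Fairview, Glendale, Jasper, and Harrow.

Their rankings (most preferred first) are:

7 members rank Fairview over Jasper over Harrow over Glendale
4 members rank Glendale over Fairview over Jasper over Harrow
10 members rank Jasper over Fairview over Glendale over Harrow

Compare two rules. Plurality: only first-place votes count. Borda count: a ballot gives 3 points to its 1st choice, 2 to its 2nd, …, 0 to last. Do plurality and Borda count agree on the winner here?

Plurality first-place counts: Fairview 7, Glendale 4, Jasper 10, Harrow 0 → Jasper.
Borda totals: Fairview 49, Glendale 22, Jasper 48, Harrow 7 → Fairview.
The two rules disagree: plurality picks Jasper, Borda picks Fairview.

No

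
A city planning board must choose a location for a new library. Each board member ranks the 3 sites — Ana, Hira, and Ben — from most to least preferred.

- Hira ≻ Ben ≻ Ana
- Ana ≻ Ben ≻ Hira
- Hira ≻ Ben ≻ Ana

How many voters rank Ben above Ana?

Ballots ranking Ben above Ana: 2.
Ballots ranking Ana above Ben: 1.
So 2 of 3 voters prefer Ben to Ana.

2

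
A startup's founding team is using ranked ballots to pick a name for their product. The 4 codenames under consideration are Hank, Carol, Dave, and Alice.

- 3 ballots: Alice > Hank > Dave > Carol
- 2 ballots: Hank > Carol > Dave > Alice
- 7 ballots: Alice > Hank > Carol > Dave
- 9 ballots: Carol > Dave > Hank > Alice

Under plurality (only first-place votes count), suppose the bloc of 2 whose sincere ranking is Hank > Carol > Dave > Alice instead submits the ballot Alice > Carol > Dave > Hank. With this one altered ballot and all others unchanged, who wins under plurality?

First-place totals with the altered ballot: Hank 0, Carol 9, Dave 0, Alice 12.
The winner is unchanged: still Alice.

Alice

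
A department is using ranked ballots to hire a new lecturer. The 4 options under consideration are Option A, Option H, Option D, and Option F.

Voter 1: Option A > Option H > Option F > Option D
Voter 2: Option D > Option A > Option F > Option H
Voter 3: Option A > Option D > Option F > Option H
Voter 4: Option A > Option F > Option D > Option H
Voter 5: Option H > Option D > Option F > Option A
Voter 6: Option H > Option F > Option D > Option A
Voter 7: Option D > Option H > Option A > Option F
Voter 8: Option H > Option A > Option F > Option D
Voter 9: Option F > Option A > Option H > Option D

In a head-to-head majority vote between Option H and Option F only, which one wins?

Ballots ranking Option H above Option F: 5.
Ballots ranking Option F above Option H: 4.
Option H wins the head-to-head, 5–4.

Option H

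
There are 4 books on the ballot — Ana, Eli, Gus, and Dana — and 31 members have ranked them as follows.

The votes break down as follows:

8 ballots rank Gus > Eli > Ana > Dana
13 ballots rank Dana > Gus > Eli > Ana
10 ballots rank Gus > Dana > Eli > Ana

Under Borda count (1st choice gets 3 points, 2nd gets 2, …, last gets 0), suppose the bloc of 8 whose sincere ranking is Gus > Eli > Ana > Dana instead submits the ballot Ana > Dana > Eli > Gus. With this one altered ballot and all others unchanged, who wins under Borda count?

Dana

Borda totals with the altered ballot: Ana 24, Eli 31, Gus 56, Dana 75.
The switch changes the winner from Gus to Dana.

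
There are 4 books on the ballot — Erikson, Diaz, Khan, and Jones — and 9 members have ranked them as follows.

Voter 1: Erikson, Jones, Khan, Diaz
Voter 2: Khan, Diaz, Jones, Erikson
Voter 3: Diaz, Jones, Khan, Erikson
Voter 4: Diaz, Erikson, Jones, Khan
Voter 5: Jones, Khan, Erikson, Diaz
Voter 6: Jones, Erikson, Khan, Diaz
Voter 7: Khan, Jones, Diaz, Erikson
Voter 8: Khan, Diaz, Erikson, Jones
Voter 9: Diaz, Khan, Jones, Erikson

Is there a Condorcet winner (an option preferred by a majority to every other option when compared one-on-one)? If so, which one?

Head-to-head results (9 voters total):
Erikson vs Diaz: Diaz wins 6–3.
Erikson vs Khan: Khan wins 6–3.
Erikson vs Jones: Jones wins 6–3.
Diaz vs Khan: Khan wins 6–3.
Diaz vs Jones: Diaz wins 5–4.
Khan vs Jones: Jones wins 5–4.
No candidate beats all others: Diaz beats Jones beats Khan beats Diaz, a majority cycle.

There is no Condorcet winner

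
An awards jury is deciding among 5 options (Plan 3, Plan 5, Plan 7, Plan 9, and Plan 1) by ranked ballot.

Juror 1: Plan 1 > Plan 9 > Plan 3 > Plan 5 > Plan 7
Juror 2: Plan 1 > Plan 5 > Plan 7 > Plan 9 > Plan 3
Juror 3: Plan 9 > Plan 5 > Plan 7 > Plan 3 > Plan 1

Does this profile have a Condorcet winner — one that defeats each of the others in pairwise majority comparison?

Yes

Head-to-head results (3 voters total):
Plan 3 vs Plan 5: Plan 5 wins 2–1.
Plan 3 vs Plan 7: Plan 7 wins 2–1.
Plan 3 vs Plan 9: Plan 9 wins 3–0.
Plan 3 vs Plan 1: Plan 1 wins 2–1.
Plan 5 vs Plan 7: Plan 5 wins 3–0.
Plan 5 vs Plan 9: Plan 9 wins 2–1.
Plan 5 vs Plan 1: Plan 1 wins 2–1.
Plan 7 vs Plan 9: Plan 9 wins 2–1.
Plan 7 vs Plan 1: Plan 1 wins 2–1.
Plan 9 vs Plan 1: Plan 1 wins 2–1.
Plan 1 beats each rival — Plan 3 (2–1), Plan 5 (2–1), Plan 7 (2–1), Plan 9 (2–1) — so Plan 1 is the Condorcet winner.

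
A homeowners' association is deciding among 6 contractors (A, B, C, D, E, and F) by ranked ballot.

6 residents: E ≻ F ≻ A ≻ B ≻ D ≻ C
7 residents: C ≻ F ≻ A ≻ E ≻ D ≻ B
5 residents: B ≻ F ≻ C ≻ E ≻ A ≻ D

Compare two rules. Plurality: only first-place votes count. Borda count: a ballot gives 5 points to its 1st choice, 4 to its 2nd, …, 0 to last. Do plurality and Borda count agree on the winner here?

Plurality first-place counts: A 0, B 5, C 7, D 0, E 6, F 0 → C.
Borda totals: A 44, B 37, C 50, D 13, E 54, F 72 → F.
The two rules disagree: plurality picks C, Borda picks F.

No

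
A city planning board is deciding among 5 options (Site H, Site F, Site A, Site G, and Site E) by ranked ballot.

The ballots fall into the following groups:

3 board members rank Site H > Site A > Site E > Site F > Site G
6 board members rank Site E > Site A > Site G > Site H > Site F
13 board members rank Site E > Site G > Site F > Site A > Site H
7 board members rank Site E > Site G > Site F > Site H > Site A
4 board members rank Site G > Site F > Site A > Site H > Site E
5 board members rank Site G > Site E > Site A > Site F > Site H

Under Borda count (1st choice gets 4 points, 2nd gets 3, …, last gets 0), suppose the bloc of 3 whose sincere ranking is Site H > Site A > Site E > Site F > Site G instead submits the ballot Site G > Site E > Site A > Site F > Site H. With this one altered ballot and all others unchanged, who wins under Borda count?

Borda totals with the altered ballot: Site H 17, Site F 60, Site A 55, Site G 120, Site E 128.
The winner is unchanged: still Site E.

Site E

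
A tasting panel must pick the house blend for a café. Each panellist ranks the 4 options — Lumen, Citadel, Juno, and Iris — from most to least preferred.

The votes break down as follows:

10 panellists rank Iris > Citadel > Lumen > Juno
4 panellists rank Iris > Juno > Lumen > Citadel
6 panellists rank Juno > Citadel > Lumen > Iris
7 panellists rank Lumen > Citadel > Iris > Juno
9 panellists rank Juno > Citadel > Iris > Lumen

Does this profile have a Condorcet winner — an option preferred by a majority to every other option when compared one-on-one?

No

Head-to-head results (36 voters total):
Lumen vs Citadel: Citadel wins 25–11.
Lumen vs Juno: Juno wins 19–17.
Lumen vs Iris: Iris wins 23–13.
Citadel vs Juno: Juno wins 19–17.
Citadel vs Iris: Citadel wins 22–14.
Juno vs Iris: Iris wins 21–15.
No candidate beats all others: Citadel beats Iris beats Juno beats Citadel, a majority cycle.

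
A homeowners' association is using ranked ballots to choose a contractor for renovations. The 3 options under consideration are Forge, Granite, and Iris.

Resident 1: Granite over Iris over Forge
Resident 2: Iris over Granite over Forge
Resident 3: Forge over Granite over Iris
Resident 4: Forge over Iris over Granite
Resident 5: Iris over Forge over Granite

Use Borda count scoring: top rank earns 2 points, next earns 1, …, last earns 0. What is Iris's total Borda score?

6

Borda scores:
  Forge: 0 + 0 + 2 + 2 + 1 = 5
  Granite: 2 + 1 + 1 + 0 + 0 = 4
  Iris: 1 + 2 + 0 + 1 + 2 = 6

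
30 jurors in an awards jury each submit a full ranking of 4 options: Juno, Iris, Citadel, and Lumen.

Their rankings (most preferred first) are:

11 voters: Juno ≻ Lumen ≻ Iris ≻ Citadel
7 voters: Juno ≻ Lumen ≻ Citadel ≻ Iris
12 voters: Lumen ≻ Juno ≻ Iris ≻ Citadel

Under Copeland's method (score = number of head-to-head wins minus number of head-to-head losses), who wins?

Pairwise results:
  Juno vs Iris: Juno wins 30–0.
  Juno vs Citadel: Juno wins 30–0.
  Juno vs Lumen: Juno wins 18–12.
  Iris vs Citadel: Iris wins 23–7.
  Iris vs Lumen: Lumen wins 30–0.
  Citadel vs Lumen: Lumen wins 30–0.
Copeland scores (wins − losses):
  Juno: 3 − 0 = 3
  Iris: 1 − 2 = -1
  Citadel: 0 − 3 = -3
  Lumen: 2 − 1 = 1
Juno has the best Copeland score.

Juno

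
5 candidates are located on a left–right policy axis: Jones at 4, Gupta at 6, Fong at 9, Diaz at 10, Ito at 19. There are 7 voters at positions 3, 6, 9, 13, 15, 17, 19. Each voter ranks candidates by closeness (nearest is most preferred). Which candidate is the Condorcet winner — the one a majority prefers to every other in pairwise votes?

Diaz

With single-peaked preferences on a line, the Condorcet winner is the candidate closest to the median voter.
The median voter (position 13) is closest to Diaz at 10.
Check: Diaz vs Ito — voters closer to Diaz: 4 of 7.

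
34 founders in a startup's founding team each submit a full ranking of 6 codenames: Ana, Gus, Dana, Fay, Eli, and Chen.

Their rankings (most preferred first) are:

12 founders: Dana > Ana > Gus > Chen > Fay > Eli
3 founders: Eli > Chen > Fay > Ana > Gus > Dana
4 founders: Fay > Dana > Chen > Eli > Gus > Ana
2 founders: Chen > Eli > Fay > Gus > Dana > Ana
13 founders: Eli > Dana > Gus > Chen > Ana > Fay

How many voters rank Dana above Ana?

Ballots ranking Dana above Ana: 12+4+2+13 = 31.
Ballots ranking Ana above Dana: 3.
So 31 of 34 voters prefer Dana to Ana.

31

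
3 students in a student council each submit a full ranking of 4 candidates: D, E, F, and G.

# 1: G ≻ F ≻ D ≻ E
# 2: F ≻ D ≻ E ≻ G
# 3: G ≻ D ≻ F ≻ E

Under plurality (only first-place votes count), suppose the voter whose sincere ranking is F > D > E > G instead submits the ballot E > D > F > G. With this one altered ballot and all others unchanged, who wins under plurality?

G

First-place totals with the altered ballot: D 0, E 1, F 0, G 2.
The winner is unchanged: still G.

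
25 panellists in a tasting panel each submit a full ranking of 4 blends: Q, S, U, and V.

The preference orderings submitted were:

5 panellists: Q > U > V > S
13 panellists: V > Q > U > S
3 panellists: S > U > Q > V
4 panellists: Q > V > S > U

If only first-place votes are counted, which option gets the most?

V

First-place vote totals:
  Q: 9
  S: 3
  U: 0
  V: 13
V has the most first-place votes.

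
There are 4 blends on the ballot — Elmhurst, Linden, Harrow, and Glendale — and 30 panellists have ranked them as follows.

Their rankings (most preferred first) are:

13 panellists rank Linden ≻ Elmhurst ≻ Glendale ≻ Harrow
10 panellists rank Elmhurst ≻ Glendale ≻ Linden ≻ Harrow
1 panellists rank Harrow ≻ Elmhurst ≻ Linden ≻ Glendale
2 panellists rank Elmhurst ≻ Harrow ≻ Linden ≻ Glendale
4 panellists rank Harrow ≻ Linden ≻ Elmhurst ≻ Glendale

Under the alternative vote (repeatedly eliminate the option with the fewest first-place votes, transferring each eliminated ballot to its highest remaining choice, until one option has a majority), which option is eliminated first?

Round 1: Linden 13, Elmhurst 12, Harrow 5, Glendale 0. Glendale has the fewest and is eliminated.
Round 2: Linden 13, Elmhurst 12, Harrow 5. Harrow has the fewest and is eliminated.
Round 3: Linden 17, Elmhurst 13. Linden has a majority.

Glendale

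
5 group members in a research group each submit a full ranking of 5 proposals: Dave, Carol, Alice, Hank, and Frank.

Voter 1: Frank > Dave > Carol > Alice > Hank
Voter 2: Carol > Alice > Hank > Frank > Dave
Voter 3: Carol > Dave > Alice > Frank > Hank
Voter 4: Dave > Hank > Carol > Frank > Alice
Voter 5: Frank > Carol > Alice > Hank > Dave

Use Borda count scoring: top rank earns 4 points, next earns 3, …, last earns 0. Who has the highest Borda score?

Carol

Borda scores:
  Dave: 3 + 0 + 3 + 4 + 0 = 10
  Carol: 2 + 4 + 4 + 2 + 3 = 15
  Alice: 1 + 3 + 2 + 0 + 2 = 8
  Hank: 0 + 2 + 0 + 3 + 1 = 6
  Frank: 4 + 1 + 1 + 1 + 4 = 11
Carol has the highest total.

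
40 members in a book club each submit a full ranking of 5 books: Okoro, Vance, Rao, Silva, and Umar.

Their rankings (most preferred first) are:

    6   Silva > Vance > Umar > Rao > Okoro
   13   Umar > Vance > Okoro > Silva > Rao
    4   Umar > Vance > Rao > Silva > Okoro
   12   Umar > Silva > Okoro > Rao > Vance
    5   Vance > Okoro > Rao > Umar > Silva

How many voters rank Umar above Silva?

34

Ballots ranking Umar above Silva: 13+4+12+5 = 34.
Ballots ranking Silva above Umar: 6.
So 34 of 40 voters prefer Umar to Silva.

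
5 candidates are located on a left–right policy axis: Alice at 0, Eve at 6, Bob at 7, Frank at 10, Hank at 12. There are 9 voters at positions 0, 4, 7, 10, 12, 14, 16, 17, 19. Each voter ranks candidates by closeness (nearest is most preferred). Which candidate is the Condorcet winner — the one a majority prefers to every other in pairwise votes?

Hank

With single-peaked preferences on a line, the Condorcet winner is the candidate closest to the median voter.
The median voter (position 12) is closest to Hank at 12.
Check: Hank vs Frank — voters closer to Hank: 5 of 9.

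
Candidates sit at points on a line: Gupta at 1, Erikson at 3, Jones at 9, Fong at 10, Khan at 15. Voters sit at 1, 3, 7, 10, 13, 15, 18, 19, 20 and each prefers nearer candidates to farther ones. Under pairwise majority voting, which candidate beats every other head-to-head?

With single-peaked preferences on a line, the Condorcet winner is the candidate closest to the median voter.
The median voter (position 13) is closest to Khan at 15.
Check: Khan vs Jones — voters closer to Khan: 5 of 9.

Khan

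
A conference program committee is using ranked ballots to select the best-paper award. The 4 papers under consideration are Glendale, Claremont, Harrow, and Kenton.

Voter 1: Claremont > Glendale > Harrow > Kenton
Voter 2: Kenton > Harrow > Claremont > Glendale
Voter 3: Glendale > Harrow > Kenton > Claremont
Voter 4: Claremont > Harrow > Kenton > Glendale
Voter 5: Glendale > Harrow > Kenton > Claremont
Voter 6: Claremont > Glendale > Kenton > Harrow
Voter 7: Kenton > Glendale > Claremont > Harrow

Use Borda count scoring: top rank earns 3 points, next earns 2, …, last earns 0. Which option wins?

Borda scores:
  Glendale: 2 + 0 + 3 + 0 + 3 + 2 + 2 = 12
  Claremont: 3 + 1 + 0 + 3 + 0 + 3 + 1 = 11
  Harrow: 1 + 2 + 2 + 2 + 2 + 0 + 0 = 9
  Kenton: 0 + 3 + 1 + 1 + 1 + 1 + 3 = 10
Glendale has the highest total.

Glendale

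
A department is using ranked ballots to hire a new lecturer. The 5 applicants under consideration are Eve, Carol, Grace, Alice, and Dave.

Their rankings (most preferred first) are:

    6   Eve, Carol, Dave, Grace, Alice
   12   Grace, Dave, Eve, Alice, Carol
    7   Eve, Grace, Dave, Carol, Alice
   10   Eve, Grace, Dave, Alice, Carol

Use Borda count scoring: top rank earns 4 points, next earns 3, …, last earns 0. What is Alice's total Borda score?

22

Borda scores:
  Eve: 6·4 + 12·2 + 7·4 + 10·4 = 116
  Carol: 6·3 + 12·0 + 7·1 + 10·0 = 25
  Grace: 6·1 + 12·4 + 7·3 + 10·3 = 105
  Alice: 6·0 + 12·1 + 7·0 + 10·1 = 22
  Dave: 6·2 + 12·3 + 7·2 + 10·2 = 82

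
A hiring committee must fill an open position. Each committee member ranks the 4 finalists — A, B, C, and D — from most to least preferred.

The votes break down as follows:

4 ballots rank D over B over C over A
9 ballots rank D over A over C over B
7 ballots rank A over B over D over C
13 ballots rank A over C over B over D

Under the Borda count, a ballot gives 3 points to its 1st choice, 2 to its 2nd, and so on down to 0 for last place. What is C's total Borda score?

39

Borda scores:
  A: 4·0 + 9·2 + 7·3 + 13·3 = 78
  B: 4·2 + 9·0 + 7·2 + 13·1 = 35
  C: 4·1 + 9·1 + 7·0 + 13·2 = 39
  D: 4·3 + 9·3 + 7·1 + 13·0 = 46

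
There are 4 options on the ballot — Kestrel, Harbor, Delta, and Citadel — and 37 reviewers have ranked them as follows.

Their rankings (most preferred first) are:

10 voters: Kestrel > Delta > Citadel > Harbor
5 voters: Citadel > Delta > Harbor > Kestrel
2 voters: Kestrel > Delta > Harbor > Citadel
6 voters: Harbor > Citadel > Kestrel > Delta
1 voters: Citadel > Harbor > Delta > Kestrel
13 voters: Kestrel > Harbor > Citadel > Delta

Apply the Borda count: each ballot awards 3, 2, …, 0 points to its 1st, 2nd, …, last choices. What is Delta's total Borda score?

35

Borda scores:
  Kestrel: 10·3 + 5·0 + 2·3 + 6·1 + 0 + 13·3 = 81
  Harbor: 10·0 + 5·1 + 2·1 + 6·3 + 2 + 13·2 = 53
  Delta: 10·2 + 5·2 + 2·2 + 6·0 + 1 + 13·0 = 35
  Citadel: 10·1 + 5·3 + 2·0 + 6·2 + 3 + 13·1 = 53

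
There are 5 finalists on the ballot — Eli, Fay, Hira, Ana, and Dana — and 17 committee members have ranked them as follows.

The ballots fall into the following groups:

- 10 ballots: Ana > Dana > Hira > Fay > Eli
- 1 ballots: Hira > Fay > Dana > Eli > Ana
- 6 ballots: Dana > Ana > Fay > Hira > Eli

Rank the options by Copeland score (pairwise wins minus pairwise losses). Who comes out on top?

Ana

Pairwise results:
  Eli vs Fay: Fay wins 17–0.
  Eli vs Hira: Hira wins 17–0.
  Eli vs Ana: Ana wins 16–1.
  Eli vs Dana: Dana wins 17–0.
  Fay vs Hira: Hira wins 11–6.
  Fay vs Ana: Ana wins 16–1.
  Fay vs Dana: Dana wins 16–1.
  Hira vs Ana: Ana wins 16–1.
  Hira vs Dana: Dana wins 16–1.
  Ana vs Dana: Ana wins 10–7.
Copeland scores (wins − losses):
  Eli: 0 − 4 = -4
  Fay: 1 − 3 = -2
  Hira: 2 − 2 = 0
  Ana: 4 − 0 = 4
  Dana: 3 − 1 = 2
Ana has the best Copeland score.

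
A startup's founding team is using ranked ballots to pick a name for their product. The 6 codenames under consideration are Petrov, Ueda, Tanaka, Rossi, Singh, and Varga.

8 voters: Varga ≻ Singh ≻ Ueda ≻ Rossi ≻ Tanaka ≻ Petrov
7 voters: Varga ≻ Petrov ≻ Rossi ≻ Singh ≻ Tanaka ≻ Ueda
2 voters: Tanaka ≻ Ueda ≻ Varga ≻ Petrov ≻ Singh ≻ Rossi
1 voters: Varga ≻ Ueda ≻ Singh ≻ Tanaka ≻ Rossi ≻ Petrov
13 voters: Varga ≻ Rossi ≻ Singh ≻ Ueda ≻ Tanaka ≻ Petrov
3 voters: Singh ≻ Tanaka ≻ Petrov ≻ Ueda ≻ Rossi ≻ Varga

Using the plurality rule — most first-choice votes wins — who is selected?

Varga

First-place vote totals:
  Petrov: 0
  Ueda: 0
  Tanaka: 2
  Rossi: 0
  Singh: 3
  Varga: 29
Varga has the most first-place votes.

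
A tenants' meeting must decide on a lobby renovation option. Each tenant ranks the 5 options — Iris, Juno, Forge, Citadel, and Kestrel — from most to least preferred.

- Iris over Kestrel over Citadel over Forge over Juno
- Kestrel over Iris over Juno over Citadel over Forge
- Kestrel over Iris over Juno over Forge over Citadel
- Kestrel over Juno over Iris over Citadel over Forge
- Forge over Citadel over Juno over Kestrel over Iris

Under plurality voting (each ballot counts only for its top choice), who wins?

First-place vote totals:
  Iris: 1
  Juno: 0
  Forge: 1
  Citadel: 0
  Kestrel: 3
Kestrel has the most first-place votes.

Kestrel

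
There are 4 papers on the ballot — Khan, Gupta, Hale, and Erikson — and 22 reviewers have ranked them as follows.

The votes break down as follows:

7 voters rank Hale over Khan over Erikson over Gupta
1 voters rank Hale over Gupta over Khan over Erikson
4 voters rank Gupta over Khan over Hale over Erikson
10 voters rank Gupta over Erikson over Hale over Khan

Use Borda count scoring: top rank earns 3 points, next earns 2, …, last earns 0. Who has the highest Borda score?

Borda scores:
  Khan: 7·2 + 1 + 4·2 + 10·0 = 23
  Gupta: 7·0 + 2 + 4·3 + 10·3 = 44
  Hale: 7·3 + 3 + 4·1 + 10·1 = 38
  Erikson: 7·1 + 0 + 4·0 + 10·2 = 27
Gupta has the highest total.

Gupta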